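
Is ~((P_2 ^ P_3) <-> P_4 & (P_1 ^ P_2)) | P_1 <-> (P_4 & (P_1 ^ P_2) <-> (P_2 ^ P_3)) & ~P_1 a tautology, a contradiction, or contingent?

contradiction

P_1 | P_2 | P_3 | P_4 | φ
--- | --- | --- | --- | -
 T  |  T  |  T  |  T  | F
 T  |  T  |  T  |  F  | F
 T  |  T  |  F  |  T  | F
 T  |  T  |  F  |  F  | F
 T  |  F  |  T  |  T  | F
 T  |  F  |  T  |  F  | F
 T  |  F  |  F  |  T  | F
 T  |  F  |  F  |  F  | F
 F  |  T  |  T  |  T  | F
 F  |  T  |  T  |  F  | F
 F  |  T  |  F  |  T  | F
 F  |  T  |  F  |  F  | F
 F  |  F  |  T  |  T  | F
 F  |  F  |  T  |  F  | F
 F  |  F  |  F  |  T  | F
 F  |  F  |  F  |  F  | F
Every row is F, so the formula is a contradiction.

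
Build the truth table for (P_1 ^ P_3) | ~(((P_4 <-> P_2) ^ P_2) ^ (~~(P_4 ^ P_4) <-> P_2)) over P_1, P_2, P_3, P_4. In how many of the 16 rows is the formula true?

12

P_1  P_2  P_3  P_4  |  φ
 1    1    1    1   |  1
 1    1    1    0   |  0
 1    1    0    1   |  1
 1    1    0    0   |  1
 1    0    1    1   |  0
 1    0    1    0   |  1
 1    0    0    1   |  1
 1    0    0    0   |  1
 0    1    1    1   |  1
 0    1    1    0   |  1
 0    1    0    1   |  1
 0    1    0    0   |  0
 0    0    1    1   |  1
 0    0    1    0   |  1
 0    0    0    1   |  0
 0    0    0    0   |  1
The formula is true on 12 of the 16 rows.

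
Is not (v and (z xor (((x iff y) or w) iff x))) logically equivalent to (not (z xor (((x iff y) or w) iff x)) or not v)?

x  y  z  w  v  |  φ  ψ
1  1  1  1  1  |  1  1
1  1  1  1  0  |  1  1
1  1  1  0  1  |  1  1
1  1  1  0  0  |  1  1
1  1  0  1  1  |  0  0
1  1  0  1  0  |  1  1
1  1  0  0  1  |  0  0
1  1  0  0  0  |  1  1
1  0  1  1  1  |  1  1
1  0  1  1  0  |  1  1
1  0  1  0  1  |  0  0
1  0  1  0  0  |  1  1
1  0  0  1  1  |  0  0
1  0  0  1  0  |  1  1
1  0  0  0  1  |  1  1
1  0  0  0  0  |  1  1
0  1  1  1  1  |  0  0
0  1  1  1  0  |  1  1
0  1  1  0  1  |  1  1
0  1  1  0  0  |  1  1
0  1  0  1  1  |  1  1
0  1  0  1  0  |  1  1
0  1  0  0  1  |  0  0
0  1  0  0  0  |  1  1
0  0  1  1  1  |  0  0
0  0  1  1  0  |  1  1
0  0  1  0  1  |  0  0
0  0  1  0  0  |  1  1
0  0  0  1  1  |  1  1
0  0  0  1  0  |  1  1
0  0  0  0  1  |  1  1
0  0  0  0  0  |  1  1
The columns for φ and ψ agree on every row, so they are logically equivalent.

equivalent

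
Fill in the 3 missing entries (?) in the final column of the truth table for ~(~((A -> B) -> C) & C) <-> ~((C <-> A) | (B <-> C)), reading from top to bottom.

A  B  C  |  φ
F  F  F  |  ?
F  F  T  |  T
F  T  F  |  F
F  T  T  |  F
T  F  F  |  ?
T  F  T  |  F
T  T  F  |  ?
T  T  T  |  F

F, F, T

Row A=F, B=F, C=F: ~(~((A -> B) -> C) & C) = T, ~((C <-> A) | (B <-> C)) = F, so the formula = F.
Row A=T, B=F, C=F: ~(~((A -> B) -> C) & C) = T, ~((C <-> A) | (B <-> C)) = F, so the formula = F.
Row A=T, B=T, C=F: ~(~((A -> B) -> C) & C) = T, ~((C <-> A) | (B <-> C)) = T, so the formula = T.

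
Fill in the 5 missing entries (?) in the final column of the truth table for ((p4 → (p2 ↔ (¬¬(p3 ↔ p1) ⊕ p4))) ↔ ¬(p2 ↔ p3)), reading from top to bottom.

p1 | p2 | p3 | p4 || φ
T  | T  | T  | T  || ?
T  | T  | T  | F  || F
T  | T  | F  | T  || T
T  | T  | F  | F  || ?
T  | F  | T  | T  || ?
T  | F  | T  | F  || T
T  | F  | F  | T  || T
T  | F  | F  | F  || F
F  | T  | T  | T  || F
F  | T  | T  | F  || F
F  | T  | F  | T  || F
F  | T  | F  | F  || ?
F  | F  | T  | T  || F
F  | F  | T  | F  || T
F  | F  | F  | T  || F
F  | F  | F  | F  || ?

T, T, T, T, F

Row p1=T, p2=T, p3=T, p4=T: (p4 → (p2 ↔ (¬¬(p3 ↔ p1) ⊕ p4))) = F, ¬(p2 ↔ p3) = F, so the formula = T.
Row p1=T, p2=T, p3=F, p4=F: (p4 → (p2 ↔ (¬¬(p3 ↔ p1) ⊕ p4))) = T, ¬(p2 ↔ p3) = T, so the formula = T.
Row p1=T, p2=F, p3=T, p4=T: (p4 → (p2 ↔ (¬¬(p3 ↔ p1) ⊕ p4))) = T, ¬(p2 ↔ p3) = T, so the formula = T.
Row p1=F, p2=T, p3=F, p4=F: (p4 → (p2 ↔ (¬¬(p3 ↔ p1) ⊕ p4))) = T, ¬(p2 ↔ p3) = T, so the formula = T.
Row p1=F, p2=F, p3=F, p4=F: (p4 → (p2 ↔ (¬¬(p3 ↔ p1) ⊕ p4))) = T, ¬(p2 ↔ p3) = F, so the formula = F.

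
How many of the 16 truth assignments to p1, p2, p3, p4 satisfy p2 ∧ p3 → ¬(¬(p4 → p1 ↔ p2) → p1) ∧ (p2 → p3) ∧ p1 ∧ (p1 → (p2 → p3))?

12

  p1  |   p2  |   p3  |   p4  | (p2 ∧ p3) | (p4 → p1) | ((p4 → p1) ↔ p2) | ¬((p4 → p1) ↔ p2) | (¬((p4 → p1) ↔ p2) → p1) | ¬(¬((p4 → p1) ↔ p2) → p1) | (p2 → p3) | (p1 → (p2 → p3)) |   φ  
----- | ----- | ----- | ----- | --------- | --------- | ---------------- | ----------------- | ------------------------ | ------------------------- | --------- | ---------------- | -----
False | False | False | False |   False   |    True   |      False       |        True       |          False           |            True           |    True   |       True       |  True
False | False | False |  True |   False   |   False   |       True       |       False       |           True           |           False           |    True   |       True       |  True
False | False |  True | False |   False   |    True   |      False       |        True       |          False           |            True           |    True   |       True       |  True
False | False |  True |  True |   False   |   False   |       True       |       False       |           True           |           False           |    True   |       True       |  True
False |  True | False | False |   False   |    True   |       True       |       False       |           True           |           False           |   False   |       True       |  True
False |  True | False |  True |   False   |   False   |      False       |        True       |          False           |            True           |   False   |       True       |  True
False |  True |  True | False |    True   |    True   |       True       |       False       |           True           |           False           |    True   |       True       | False
False |  True |  True |  True |    True   |   False   |      False       |        True       |          False           |            True           |    True   |       True       | False
 True | False | False | False |   False   |    True   |      False       |        True       |           True           |           False           |    True   |       True       |  True
 True | False | False |  True |   False   |    True   |      False       |        True       |           True           |           False           |    True   |       True       |  True
 True | False |  True | False |   False   |    True   |      False       |        True       |           True           |           False           |    True   |       True       |  True
 True | False |  True |  True |   False   |    True   |      False       |        True       |           True           |           False           |    True   |       True       |  True
 True |  True | False | False |   False   |    True   |       True       |       False       |           True           |           False           |   False   |      False       |  True
 True |  True | False |  True |   False   |    True   |       True       |       False       |           True           |           False           |   False   |      False       |  True
 True |  True |  True | False |    True   |    True   |       True       |       False       |           True           |           False           |    True   |       True       | False
 True |  True |  True |  True |    True   |    True   |       True       |       False       |           True           |           False           |    True   |       True       | False
The formula is true on 12 of the 16 rows.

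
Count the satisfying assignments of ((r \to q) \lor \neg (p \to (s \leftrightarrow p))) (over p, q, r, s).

p  q  r  s  |  φ
F  F  F  F  |  T
F  F  F  T  |  T
F  F  T  F  |  F
F  F  T  T  |  F
F  T  F  F  |  T
F  T  F  T  |  T
F  T  T  F  |  T
F  T  T  T  |  T
T  F  F  F  |  T
T  F  F  T  |  T
T  F  T  F  |  T
T  F  T  T  |  F
T  T  F  F  |  T
T  T  F  T  |  T
T  T  T  F  |  T
T  T  T  T  |  T
The formula is true on 13 of the 16 rows.

13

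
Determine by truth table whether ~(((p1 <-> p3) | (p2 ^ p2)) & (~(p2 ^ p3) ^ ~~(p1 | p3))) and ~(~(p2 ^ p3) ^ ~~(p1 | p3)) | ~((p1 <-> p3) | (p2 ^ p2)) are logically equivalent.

equivalent

p1 | p2 | p3 || φ | ψ
0  | 0  | 0  || 0 | 0
0  | 0  | 1  || 1 | 1
0  | 1  | 0  || 1 | 1
0  | 1  | 1  || 1 | 1
1  | 0  | 0  || 1 | 1
1  | 0  | 1  || 0 | 0
1  | 1  | 0  || 1 | 1
1  | 1  | 1  || 1 | 1
The columns for φ and ψ agree on every row, so they are logically equivalent.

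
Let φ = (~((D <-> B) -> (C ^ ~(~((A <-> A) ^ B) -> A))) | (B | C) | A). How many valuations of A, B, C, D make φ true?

15

A  B  C  D     (D <-> B)  (A <-> A)  ((A <-> A) ^ B)  ~((A <-> A) ^ B)  (~((A <-> A) ^ B) -> A)  ~(~((A <-> A) ^ B) -> A)  (B | C)  φ
0  0  0  0         1          1             1                0                     1                        0                 0     1
0  0  0  1         0          1             1                0                     1                        0                 0     0
0  0  1  0         1          1             1                0                     1                        0                 1     1
0  0  1  1         0          1             1                0                     1                        0                 1     1
0  1  0  0         0          1             0                1                     0                        1                 1     1
0  1  0  1         1          1             0                1                     0                        1                 1     1
0  1  1  0         0          1             0                1                     0                        1                 1     1
0  1  1  1         1          1             0                1                     0                        1                 1     1
1  0  0  0         1          1             1                0                     1                        0                 0     1
1  0  0  1         0          1             1                0                     1                        0                 0     1
1  0  1  0         1          1             1                0                     1                        0                 1     1
1  0  1  1         0          1             1                0                     1                        0                 1     1
1  1  0  0         0          1             0                1                     1                        0                 1     1
1  1  0  1         1          1             0                1                     1                        0                 1     1
1  1  1  0         0          1             0                1                     1                        0                 1     1
1  1  1  1         1          1             0                1                     1                        0                 1     1
The formula is true on 15 of the 16 rows.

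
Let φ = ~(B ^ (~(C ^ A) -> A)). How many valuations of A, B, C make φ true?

A | B | C | ~(B ^ (~(C ^ A) -> A))
- | - | - | ----------------------
1 | 1 | 1 |           1           
1 | 1 | 0 |           1           
1 | 0 | 1 |           0           
1 | 0 | 0 |           0           
0 | 1 | 1 |           1           
0 | 1 | 0 |           0           
0 | 0 | 1 |           0           
0 | 0 | 0 |           1           
The formula is true on 4 of the 8 rows.

4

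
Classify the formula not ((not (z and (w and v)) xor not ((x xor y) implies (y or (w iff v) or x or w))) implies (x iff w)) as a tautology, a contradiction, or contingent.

x  y  z  w  v  |  φ
F  F  F  F  F  |  F
F  F  F  F  T  |  F
F  F  F  T  F  |  T
F  F  F  T  T  |  T
F  F  T  F  F  |  F
F  F  T  F  T  |  F
F  F  T  T  F  |  T
F  F  T  T  T  |  F
F  T  F  F  F  |  F
F  T  F  F  T  |  F
F  T  F  T  F  |  T
F  T  F  T  T  |  T
F  T  T  F  F  |  F
F  T  T  F  T  |  F
F  T  T  T  F  |  T
F  T  T  T  T  |  F
T  F  F  F  F  |  T
T  F  F  F  T  |  T
T  F  F  T  F  |  F
T  F  F  T  T  |  F
T  F  T  F  F  |  T
T  F  T  F  T  |  T
T  F  T  T  F  |  F
T  F  T  T  T  |  F
T  T  F  F  F  |  T
T  T  F  F  T  |  T
T  T  F  T  F  |  F
T  T  F  T  T  |  F
T  T  T  F  F  |  T
T  T  T  F  T  |  T
T  T  T  T  F  |  F
T  T  T  T  T  |  F
14 of 32 rows are T, so the formula is contingent.

contingent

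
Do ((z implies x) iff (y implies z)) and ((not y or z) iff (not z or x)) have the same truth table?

equivalent

x | y | z || φ | ψ
T | T | T || T | T
T | T | F || F | F
T | F | T || T | T
T | F | F || T | T
F | T | T || F | F
F | T | F || F | F
F | F | T || F | F
F | F | F || T | T
The columns for φ and ψ agree on every row, so they are logically equivalent.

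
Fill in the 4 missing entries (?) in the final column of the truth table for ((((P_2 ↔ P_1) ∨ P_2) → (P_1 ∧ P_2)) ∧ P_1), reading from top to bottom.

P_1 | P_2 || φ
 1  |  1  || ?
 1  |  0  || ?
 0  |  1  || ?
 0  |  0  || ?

Row P_1=1, P_2=1: (((P_2 ↔ P_1) ∨ P_2) → (P_1 ∧ P_2)) = 1, so the formula = 1.
Row P_1=1, P_2=0: (((P_2 ↔ P_1) ∨ P_2) → (P_1 ∧ P_2)) = 1, so the formula = 1.
Row P_1=0, P_2=1: (((P_2 ↔ P_1) ∨ P_2) → (P_1 ∧ P_2)) = 0, so the formula = 0.
Row P_1=0, P_2=0: (((P_2 ↔ P_1) ∨ P_2) → (P_1 ∧ P_2)) = 0, so the formula = 0.

1, 1, 0, 0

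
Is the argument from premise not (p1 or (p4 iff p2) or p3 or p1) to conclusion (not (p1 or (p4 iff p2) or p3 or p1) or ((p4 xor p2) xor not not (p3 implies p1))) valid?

yes

p1 | p2 | p3 | p4 || φ | ψ
1  | 1  | 1  | 1  || 0 | 1
1  | 1  | 1  | 0  || 0 | 0
1  | 1  | 0  | 1  || 0 | 1
1  | 1  | 0  | 0  || 0 | 0
1  | 0  | 1  | 1  || 0 | 0
1  | 0  | 1  | 0  || 0 | 1
1  | 0  | 0  | 1  || 0 | 0
1  | 0  | 0  | 0  || 0 | 1
0  | 1  | 1  | 1  || 0 | 0
0  | 1  | 1  | 0  || 0 | 1
0  | 1  | 0  | 1  || 0 | 1
0  | 1  | 0  | 0  || 1 | 1
0  | 0  | 1  | 1  || 0 | 1
0  | 0  | 1  | 0  || 0 | 0
0  | 0  | 0  | 1  || 1 | 1
0  | 0  | 0  | 0  || 0 | 1
In every row where φ is true, ψ is also true, so φ ⊨ ψ.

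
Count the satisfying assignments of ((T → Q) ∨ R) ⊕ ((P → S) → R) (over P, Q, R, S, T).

10

P | Q | R | S | T | (((T → Q) ∨ R) ⊕ ((P → S) → R))
- | - | - | - | - | -------------------------------
T | T | T | T | T |                F               
T | T | T | T | F |                F               
T | T | T | F | T |                F               
T | T | T | F | F |                F               
T | T | F | T | T |                T               
T | T | F | T | F |                T               
T | T | F | F | T |                F               
T | T | F | F | F |                F               
T | F | T | T | T |                F               
T | F | T | T | F |                F               
T | F | T | F | T |                F               
T | F | T | F | F |                F               
T | F | F | T | T |                F               
T | F | F | T | F |                T               
T | F | F | F | T |                T               
T | F | F | F | F |                F               
F | T | T | T | T |                F               
F | T | T | T | F |                F               
F | T | T | F | T |                F               
F | T | T | F | F |                F               
F | T | F | T | T |                T               
F | T | F | T | F |                T               
F | T | F | F | T |                T               
F | T | F | F | F |                T               
F | F | T | T | T |                F               
F | F | T | T | F |                F               
F | F | T | F | T |                F               
F | F | T | F | F |                F               
F | F | F | T | T |                F               
F | F | F | T | F |                T               
F | F | F | F | T |                F               
F | F | F | F | F |                T               
The formula is true on 10 of the 32 rows.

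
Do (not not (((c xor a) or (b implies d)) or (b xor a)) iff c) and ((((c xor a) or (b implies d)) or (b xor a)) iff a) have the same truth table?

a | b | c | d | φ | ψ
- | - | - | - | - | -
1 | 1 | 1 | 1 | 1 | 1
1 | 1 | 1 | 0 | 0 | 0
1 | 1 | 0 | 1 | 0 | 1
1 | 1 | 0 | 0 | 0 | 1
1 | 0 | 1 | 1 | 1 | 1
1 | 0 | 1 | 0 | 1 | 1
1 | 0 | 0 | 1 | 0 | 1
1 | 0 | 0 | 0 | 0 | 1
0 | 1 | 1 | 1 | 1 | 0
0 | 1 | 1 | 0 | 1 | 0
0 | 1 | 0 | 1 | 0 | 0
0 | 1 | 0 | 0 | 0 | 0
0 | 0 | 1 | 1 | 1 | 0
0 | 0 | 1 | 0 | 1 | 0
0 | 0 | 0 | 1 | 0 | 0
0 | 0 | 0 | 0 | 0 | 0
The columns differ at a=1, b=1, c=0, d=1 (φ=0, ψ=1), so they are not equivalent.

not equivalent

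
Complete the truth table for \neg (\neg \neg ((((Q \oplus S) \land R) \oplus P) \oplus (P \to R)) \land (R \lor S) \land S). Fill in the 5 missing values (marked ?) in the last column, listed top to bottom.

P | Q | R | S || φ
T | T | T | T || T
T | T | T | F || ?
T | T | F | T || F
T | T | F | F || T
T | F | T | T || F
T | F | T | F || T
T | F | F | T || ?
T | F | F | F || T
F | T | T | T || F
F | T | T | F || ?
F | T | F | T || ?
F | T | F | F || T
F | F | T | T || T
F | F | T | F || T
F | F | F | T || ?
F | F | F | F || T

Row P=T, Q=T, R=T, S=F: \neg \neg ((((Q \oplus S) \land R) \oplus P) \oplus (P \to R)) = T, (R \lor S) = T, (\neg \neg ((((Q \oplus S) \land R) \oplus P) \oplus (P \to R)) \land (R \lor S) \land S) = F, so the formula = T.
Row P=T, Q=F, R=F, S=T: \neg \neg ((((Q \oplus S) \land R) \oplus P) \oplus (P \to R)) = T, (R \lor S) = T, (\neg \neg ((((Q \oplus S) \land R) \oplus P) \oplus (P \to R)) \land (R \lor S) \land S) = T, so the formula = F.
Row P=F, Q=T, R=T, S=F: \neg \neg ((((Q \oplus S) \land R) \oplus P) \oplus (P \to R)) = F, (R \lor S) = T, (\neg \neg ((((Q \oplus S) \land R) \oplus P) \oplus (P \to R)) \land (R \lor S) \land S) = F, so the formula = T.
Row P=F, Q=T, R=F, S=T: \neg \neg ((((Q \oplus S) \land R) \oplus P) \oplus (P \to R)) = T, (R \lor S) = T, (\neg \neg ((((Q \oplus S) \land R) \oplus P) \oplus (P \to R)) \land (R \lor S) \land S) = T, so the formula = F.
Row P=F, Q=F, R=F, S=T: \neg \neg ((((Q \oplus S) \land R) \oplus P) \oplus (P \to R)) = T, (R \lor S) = T, (\neg \neg ((((Q \oplus S) \land R) \oplus P) \oplus (P \to R)) \land (R \lor S) \land S) = T, so the formula = F.

T, F, T, F, F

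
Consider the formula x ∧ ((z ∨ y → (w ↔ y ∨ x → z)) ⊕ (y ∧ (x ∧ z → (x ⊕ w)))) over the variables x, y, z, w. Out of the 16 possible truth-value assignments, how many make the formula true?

x  y  z  w  |  φ
1  1  1  1  |  1
1  1  1  0  |  1
1  1  0  1  |  1
1  1  0  0  |  0
1  0  1  1  |  1
1  0  1  0  |  0
1  0  0  1  |  1
1  0  0  0  |  1
0  1  1  1  |  0
0  1  1  0  |  0
0  1  0  1  |  0
0  1  0  0  |  0
0  0  1  1  |  0
0  0  1  0  |  0
0  0  0  1  |  0
0  0  0  0  |  0
The formula is true on 6 of the 16 rows.

6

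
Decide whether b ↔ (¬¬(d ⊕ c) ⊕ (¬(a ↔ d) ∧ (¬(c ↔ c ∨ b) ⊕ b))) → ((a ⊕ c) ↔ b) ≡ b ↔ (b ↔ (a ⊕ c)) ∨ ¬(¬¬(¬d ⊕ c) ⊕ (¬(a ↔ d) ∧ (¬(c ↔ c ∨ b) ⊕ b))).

not equivalent

  a   |   b   |   c   |   d   |   φ   |   ψ  
----- | ----- | ----- | ----- | ----- | -----
 True |  True |  True |  True |  True | False
 True |  True |  True | False |  True | False
 True |  True | False |  True |  True |  True
 True |  True | False | False |  True |  True
 True | False |  True |  True | False | False
 True | False |  True | False | False | False
 True | False | False |  True |  True | False
 True | False | False | False | False |  True
False |  True |  True |  True |  True |  True
False |  True |  True | False |  True |  True
False |  True | False |  True | False |  True
False |  True | False | False |  True | False
False | False |  True |  True | False |  True
False | False |  True | False |  True | False
False | False | False |  True | False | False
False | False | False | False | False | False
The columns differ at a=True, b=True, c=True, d=True (φ=True, ψ=False), so they are not equivalent.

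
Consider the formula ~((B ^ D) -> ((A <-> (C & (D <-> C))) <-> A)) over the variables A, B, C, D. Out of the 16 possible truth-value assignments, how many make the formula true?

6

A  B  C  D  |  (B ^ D)  (D <-> C)  (C & (D <-> C))  (A <-> (C & (D <-> C)))  φ
T  T  T  T  |     F         T             T                    T             F
T  T  T  F  |     T         F             F                    F             T
T  T  F  T  |     F         F             F                    F             F
T  T  F  F  |     T         T             F                    F             T
T  F  T  T  |     T         T             T                    T             F
T  F  T  F  |     F         F             F                    F             F
T  F  F  T  |     T         F             F                    F             T
T  F  F  F  |     F         T             F                    F             F
F  T  T  T  |     F         T             T                    F             F
F  T  T  F  |     T         F             F                    T             T
F  T  F  T  |     F         F             F                    T             F
F  T  F  F  |     T         T             F                    T             T
F  F  T  T  |     T         T             T                    F             F
F  F  T  F  |     F         F             F                    T             F
F  F  F  T  |     T         F             F                    T             T
F  F  F  F  |     F         T             F                    T             F
The formula is true on 6 of the 16 rows.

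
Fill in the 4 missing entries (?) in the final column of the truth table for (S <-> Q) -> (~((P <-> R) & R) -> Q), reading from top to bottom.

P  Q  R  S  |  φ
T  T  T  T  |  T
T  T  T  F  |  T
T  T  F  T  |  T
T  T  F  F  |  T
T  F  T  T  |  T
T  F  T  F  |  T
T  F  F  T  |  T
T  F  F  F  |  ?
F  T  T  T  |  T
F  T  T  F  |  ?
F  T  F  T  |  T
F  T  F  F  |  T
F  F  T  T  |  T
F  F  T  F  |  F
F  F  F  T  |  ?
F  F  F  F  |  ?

Row P=T, Q=F, R=F, S=F: (S <-> Q) = T, (~((P <-> R) & R) -> Q) = F, so the formula = F.
Row P=F, Q=T, R=T, S=F: (S <-> Q) = F, (~((P <-> R) & R) -> Q) = T, so the formula = T.
Row P=F, Q=F, R=F, S=T: (S <-> Q) = F, (~((P <-> R) & R) -> Q) = F, so the formula = T.
Row P=F, Q=F, R=F, S=F: (S <-> Q) = T, (~((P <-> R) & R) -> Q) = F, so the formula = F.

F, T, T, F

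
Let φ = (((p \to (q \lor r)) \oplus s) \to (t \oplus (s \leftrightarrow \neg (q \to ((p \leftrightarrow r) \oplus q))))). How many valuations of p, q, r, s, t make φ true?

24

p | q | r | s | t || φ
0 | 0 | 0 | 0 | 0 || 1
0 | 0 | 0 | 0 | 1 || 0
0 | 0 | 0 | 1 | 0 || 1
0 | 0 | 0 | 1 | 1 || 1
0 | 0 | 1 | 0 | 0 || 1
0 | 0 | 1 | 0 | 1 || 0
0 | 0 | 1 | 1 | 0 || 1
0 | 0 | 1 | 1 | 1 || 1
0 | 1 | 0 | 0 | 0 || 0
0 | 1 | 0 | 0 | 1 || 1
0 | 1 | 0 | 1 | 0 || 1
0 | 1 | 0 | 1 | 1 || 1
0 | 1 | 1 | 0 | 0 || 1
0 | 1 | 1 | 0 | 1 || 0
0 | 1 | 1 | 1 | 0 || 1
0 | 1 | 1 | 1 | 1 || 1
1 | 0 | 0 | 0 | 0 || 1
1 | 0 | 0 | 0 | 1 || 1
1 | 0 | 0 | 1 | 0 || 0
1 | 0 | 0 | 1 | 1 || 1
1 | 0 | 1 | 0 | 0 || 1
1 | 0 | 1 | 0 | 1 || 0
1 | 0 | 1 | 1 | 0 || 1
1 | 0 | 1 | 1 | 1 || 1
1 | 1 | 0 | 0 | 0 || 1
1 | 1 | 0 | 0 | 1 || 0
1 | 1 | 0 | 1 | 0 || 1
1 | 1 | 0 | 1 | 1 || 1
1 | 1 | 1 | 0 | 0 || 0
1 | 1 | 1 | 0 | 1 || 1
1 | 1 | 1 | 1 | 0 || 1
1 | 1 | 1 | 1 | 1 || 1
The formula is true on 24 of the 32 rows.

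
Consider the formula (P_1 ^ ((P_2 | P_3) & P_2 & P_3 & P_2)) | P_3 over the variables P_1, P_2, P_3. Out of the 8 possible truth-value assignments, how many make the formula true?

P_1  P_2  P_3     (P_2 | P_3)  ((P_2 | P_3) & P_2)  (P_3 & P_2)  φ
 0    0    0           0                0                0       0
 0    0    1           1                0                0       1
 0    1    0           1                1                0       0
 0    1    1           1                1                1       1
 1    0    0           0                0                0       1
 1    0    1           1                0                0       1
 1    1    0           1                1                0       1
 1    1    1           1                1                1       1
The formula is true on 6 of the 8 rows.

6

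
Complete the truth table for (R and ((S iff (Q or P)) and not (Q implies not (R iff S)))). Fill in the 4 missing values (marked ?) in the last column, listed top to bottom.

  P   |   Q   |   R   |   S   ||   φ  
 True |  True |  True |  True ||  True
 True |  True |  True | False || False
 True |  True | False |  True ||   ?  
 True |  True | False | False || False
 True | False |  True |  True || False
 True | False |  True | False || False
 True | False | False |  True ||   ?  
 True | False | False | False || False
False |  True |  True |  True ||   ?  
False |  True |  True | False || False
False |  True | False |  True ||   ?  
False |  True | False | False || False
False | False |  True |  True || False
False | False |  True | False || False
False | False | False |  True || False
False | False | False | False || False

Row P=True, Q=True, R=False, S=True: ((S iff (Q or P)) and not (Q implies not (R iff S))) = False, so the formula = False.
Row P=True, Q=False, R=False, S=True: ((S iff (Q or P)) and not (Q implies not (R iff S))) = False, so the formula = False.
Row P=False, Q=True, R=True, S=True: ((S iff (Q or P)) and not (Q implies not (R iff S))) = True, so the formula = True.
Row P=False, Q=True, R=False, S=True: ((S iff (Q or P)) and not (Q implies not (R iff S))) = False, so the formula = False.

False, False, True, False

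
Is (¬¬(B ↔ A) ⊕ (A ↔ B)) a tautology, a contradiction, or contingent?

A | B | (¬¬(B ↔ A) ⊕ (A ↔ B))
- | - | ---------------------
1 | 1 |           0          
1 | 0 |           0          
0 | 1 |           0          
0 | 0 |           0          
Every row is 0, so the formula is a contradiction.

contradiction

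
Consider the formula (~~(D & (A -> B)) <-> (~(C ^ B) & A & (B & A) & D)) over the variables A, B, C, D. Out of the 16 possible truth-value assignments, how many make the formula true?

11

A | B | C | D || (A -> B) | (D & (A -> B)) | ~(D & (A -> B)) | ~~(D & (A -> B)) | (C ^ B) | ~(C ^ B) | (B & A) | (~(C ^ B) & A & (B & A) & D) | φ
F | F | F | F ||    T     |       F        |        T        |        F         |    F    |    T     |    F    |              F               | T
F | F | F | T ||    T     |       T        |        F        |        T         |    F    |    T     |    F    |              F               | F
F | F | T | F ||    T     |       F        |        T        |        F         |    T    |    F     |    F    |              F               | T
F | F | T | T ||    T     |       T        |        F        |        T         |    T    |    F     |    F    |              F               | F
F | T | F | F ||    T     |       F        |        T        |        F         |    T    |    F     |    F    |              F               | T
F | T | F | T ||    T     |       T        |        F        |        T         |    T    |    F     |    F    |              F               | F
F | T | T | F ||    T     |       F        |        T        |        F         |    F    |    T     |    F    |              F               | T
F | T | T | T ||    T     |       T        |        F        |        T         |    F    |    T     |    F    |              F               | F
T | F | F | F ||    F     |       F        |        T        |        F         |    F    |    T     |    F    |              F               | T
T | F | F | T ||    F     |       F        |        T        |        F         |    F    |    T     |    F    |              F               | T
T | F | T | F ||    F     |       F        |        T        |        F         |    T    |    F     |    F    |              F               | T
T | F | T | T ||    F     |       F        |        T        |        F         |    T    |    F     |    F    |              F               | T
T | T | F | F ||    T     |       F        |        T        |        F         |    T    |    F     |    T    |              F               | T
T | T | F | T ||    T     |       T        |        F        |        T         |    T    |    F     |    T    |              F               | F
T | T | T | F ||    T     |       F        |        T        |        F         |    F    |    T     |    T    |              F               | T
T | T | T | T ||    T     |       T        |        F        |        T         |    F    |    T     |    T    |              T               | T
The formula is true on 11 of the 16 rows.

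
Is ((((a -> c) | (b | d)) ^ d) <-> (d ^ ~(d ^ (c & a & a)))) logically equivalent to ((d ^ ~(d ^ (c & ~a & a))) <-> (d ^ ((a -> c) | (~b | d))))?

a | b | c | d || φ | ψ
F | F | F | F || T | T
F | F | F | T || F | F
F | F | T | F || T | T
F | F | T | T || F | F
F | T | F | F || T | T
F | T | F | T || F | F
F | T | T | F || T | T
F | T | T | T || F | F
T | F | F | F || F | T
T | F | F | T || F | F
T | F | T | F || F | T
T | F | T | T || T | F
T | T | F | F || T | F
T | T | F | T || F | F
T | T | T | F || F | T
T | T | T | T || T | F
The columns differ at a=T, b=F, c=F, d=F (φ=F, ψ=T), so they are not equivalent.

not equivalent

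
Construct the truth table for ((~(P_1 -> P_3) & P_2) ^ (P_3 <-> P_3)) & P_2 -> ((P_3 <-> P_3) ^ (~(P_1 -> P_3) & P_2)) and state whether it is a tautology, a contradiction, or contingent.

 P_1  |  P_2  |  P_3  || (P_1 -> P_3) | ~(P_1 -> P_3) | (~(P_1 -> P_3) & P_2) | (P_3 <-> P_3) |   φ  
 True |  True |  True ||     True     |     False     |         False         |      True     |  True
 True |  True | False ||    False     |      True     |          True         |      True     |  True
 True | False |  True ||     True     |     False     |         False         |      True     |  True
 True | False | False ||    False     |      True     |         False         |      True     |  True
False |  True |  True ||     True     |     False     |         False         |      True     |  True
False |  True | False ||     True     |     False     |         False         |      True     |  True
False | False |  True ||     True     |     False     |         False         |      True     |  True
False | False | False ||     True     |     False     |         False         |      True     |  True
Every row is True, so the formula is a tautology.

tautology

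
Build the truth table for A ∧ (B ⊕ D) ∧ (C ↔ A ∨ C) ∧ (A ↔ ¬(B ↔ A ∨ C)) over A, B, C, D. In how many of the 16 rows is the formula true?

1

A | B | C | D | (B ⊕ D) | (A ∨ C) | (C ↔ (A ∨ C)) | (B ↔ (A ∨ C)) | ¬(B ↔ (A ∨ C)) | (A ↔ ¬(B ↔ (A ∨ C))) | φ
- | - | - | - | ------- | ------- | ------------- | ------------- | -------------- | -------------------- | -
1 | 1 | 1 | 1 |    0    |    1    |       1       |       1       |       0        |          0           | 0
1 | 1 | 1 | 0 |    1    |    1    |       1       |       1       |       0        |          0           | 0
1 | 1 | 0 | 1 |    0    |    1    |       0       |       1       |       0        |          0           | 0
1 | 1 | 0 | 0 |    1    |    1    |       0       |       1       |       0        |          0           | 0
1 | 0 | 1 | 1 |    1    |    1    |       1       |       0       |       1        |          1           | 1
1 | 0 | 1 | 0 |    0    |    1    |       1       |       0       |       1        |          1           | 0
1 | 0 | 0 | 1 |    1    |    1    |       0       |       0       |       1        |          1           | 0
1 | 0 | 0 | 0 |    0    |    1    |       0       |       0       |       1        |          1           | 0
0 | 1 | 1 | 1 |    0    |    1    |       1       |       1       |       0        |          1           | 0
0 | 1 | 1 | 0 |    1    |    1    |       1       |       1       |       0        |          1           | 0
0 | 1 | 0 | 1 |    0    |    0    |       1       |       0       |       1        |          0           | 0
0 | 1 | 0 | 0 |    1    |    0    |       1       |       0       |       1        |          0           | 0
0 | 0 | 1 | 1 |    1    |    1    |       1       |       0       |       1        |          0           | 0
0 | 0 | 1 | 0 |    0    |    1    |       1       |       0       |       1        |          0           | 0
0 | 0 | 0 | 1 |    1    |    0    |       1       |       1       |       0        |          1           | 0
0 | 0 | 0 | 0 |    0    |    0    |       1       |       1       |       0        |          1           | 0
The formula is true on 1 of the 16 rows.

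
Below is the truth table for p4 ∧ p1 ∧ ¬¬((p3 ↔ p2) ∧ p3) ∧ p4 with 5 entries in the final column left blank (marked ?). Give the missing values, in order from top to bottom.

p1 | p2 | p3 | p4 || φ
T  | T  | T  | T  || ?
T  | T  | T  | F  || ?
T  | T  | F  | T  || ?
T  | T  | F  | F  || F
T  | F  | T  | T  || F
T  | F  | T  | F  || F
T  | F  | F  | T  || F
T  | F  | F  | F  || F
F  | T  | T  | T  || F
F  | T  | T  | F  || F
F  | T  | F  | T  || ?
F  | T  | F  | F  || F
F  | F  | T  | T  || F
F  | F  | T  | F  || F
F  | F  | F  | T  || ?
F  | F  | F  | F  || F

T, F, F, F, F

Row p1=T, p2=T, p3=T, p4=T: ¬¬((p3 ↔ p2) ∧ p3) = T, so the formula = T.
Row p1=T, p2=T, p3=T, p4=F: ¬¬((p3 ↔ p2) ∧ p3) = T, so the formula = F.
Row p1=T, p2=T, p3=F, p4=T: ¬¬((p3 ↔ p2) ∧ p3) = F, so the formula = F.
Row p1=F, p2=T, p3=F, p4=T: ¬¬((p3 ↔ p2) ∧ p3) = F, so the formula = F.
Row p1=F, p2=F, p3=F, p4=T: ¬¬((p3 ↔ p2) ∧ p3) = F, so the formula = F.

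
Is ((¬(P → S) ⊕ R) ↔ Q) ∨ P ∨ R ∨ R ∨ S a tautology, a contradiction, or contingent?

contingent

P  Q  R  S  |  (P → S)  ¬(P → S)  (¬(P → S) ⊕ R)  ((¬(P → S) ⊕ R) ↔ Q)  (P ∨ R ∨ R ∨ S)  φ
T  T  T  T  |     T        F            T                  T                   T         T
T  T  T  F  |     F        T            F                  F                   T         T
T  T  F  T  |     T        F            F                  F                   T         T
T  T  F  F  |     F        T            T                  T                   T         T
T  F  T  T  |     T        F            T                  F                   T         T
T  F  T  F  |     F        T            F                  T                   T         T
T  F  F  T  |     T        F            F                  T                   T         T
T  F  F  F  |     F        T            T                  F                   T         T
F  T  T  T  |     T        F            T                  T                   T         T
F  T  T  F  |     T        F            T                  T                   T         T
F  T  F  T  |     T        F            F                  F                   T         T
F  T  F  F  |     T        F            F                  F                   F         F
F  F  T  T  |     T        F            T                  F                   T         T
F  F  T  F  |     T        F            T                  F                   T         T
F  F  F  T  |     T        F            F                  T                   T         T
F  F  F  F  |     T        F            F                  T                   F         T
15 of 16 rows are T, so the formula is contingent.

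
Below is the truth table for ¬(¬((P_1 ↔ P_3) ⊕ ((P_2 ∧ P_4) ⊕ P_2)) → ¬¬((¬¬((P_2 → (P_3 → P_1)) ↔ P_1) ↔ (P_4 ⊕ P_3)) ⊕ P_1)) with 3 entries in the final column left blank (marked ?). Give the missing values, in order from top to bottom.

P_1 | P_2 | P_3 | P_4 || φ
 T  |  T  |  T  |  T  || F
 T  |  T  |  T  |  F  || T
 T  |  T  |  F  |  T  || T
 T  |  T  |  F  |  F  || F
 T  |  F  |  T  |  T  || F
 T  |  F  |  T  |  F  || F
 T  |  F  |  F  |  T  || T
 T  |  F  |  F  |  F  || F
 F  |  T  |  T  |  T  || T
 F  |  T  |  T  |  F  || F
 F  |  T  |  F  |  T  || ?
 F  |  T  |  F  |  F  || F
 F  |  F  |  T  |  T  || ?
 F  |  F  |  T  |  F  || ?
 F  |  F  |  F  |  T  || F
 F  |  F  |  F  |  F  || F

Row 11: ¬((P_1 ↔ P_3) ⊕ ((P_2 ∧ P_4) ⊕ P_2)) = F, ¬¬((¬¬((P_2 → (P_3 → P_1)) ↔ P_1) ↔ (P_4 ⊕ P_3)) ⊕ P_1) = F, (¬((P_1 ↔ P_3) ⊕ ((P_2 ∧ P_4) ⊕ P_2)) → ¬¬((¬¬((P_2 → (P_3 → P_1)) ↔ P_1) ↔ (P_4 ⊕ P_3)) ⊕ P_1)) = T, so the formula = F.
Row 13: ¬((P_1 ↔ P_3) ⊕ ((P_2 ∧ P_4) ⊕ P_2)) = T, ¬¬((¬¬((P_2 → (P_3 → P_1)) ↔ P_1) ↔ (P_4 ⊕ P_3)) ⊕ P_1) = T, (¬((P_1 ↔ P_3) ⊕ ((P_2 ∧ P_4) ⊕ P_2)) → ¬¬((¬¬((P_2 → (P_3 → P_1)) ↔ P_1) ↔ (P_4 ⊕ P_3)) ⊕ P_1)) = T, so the formula = F.
Row 14: ¬((P_1 ↔ P_3) ⊕ ((P_2 ∧ P_4) ⊕ P_2)) = T, ¬¬((¬¬((P_2 → (P_3 → P_1)) ↔ P_1) ↔ (P_4 ⊕ P_3)) ⊕ P_1) = F, (¬((P_1 ↔ P_3) ⊕ ((P_2 ∧ P_4) ⊕ P_2)) → ¬¬((¬¬((P_2 → (P_3 → P_1)) ↔ P_1) ↔ (P_4 ⊕ P_3)) ⊕ P_1)) = F, so the formula = T.

F, F, T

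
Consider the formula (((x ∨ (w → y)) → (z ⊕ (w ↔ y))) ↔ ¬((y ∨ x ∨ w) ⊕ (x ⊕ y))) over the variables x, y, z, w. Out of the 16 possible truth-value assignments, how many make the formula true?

7

x  y  z  w  |  (w → y)  (x ∨ (w → y))  (w ↔ y)  (z ⊕ (w ↔ y))  (y ∨ x ∨ w)  (x ⊕ y)  ((y ∨ x ∨ w) ⊕ (x ⊕ y))  ¬((y ∨ x ∨ w) ⊕ (x ⊕ y))  φ
T  T  T  T  |     T           T           T           F             T          F                T                        F              T
T  T  T  F  |     T           T           F           T             T          F                T                        F              F
T  T  F  T  |     T           T           T           T             T          F                T                        F              F
T  T  F  F  |     T           T           F           F             T          F                T                        F              T
T  F  T  T  |     F           T           F           T             T          T                F                        T              T
T  F  T  F  |     T           T           T           F             T          T                F                        T              F
T  F  F  T  |     F           T           F           F             T          T                F                        T              F
T  F  F  F  |     T           T           T           T             T          T                F                        T              T
F  T  T  T  |     T           T           T           F             T          T                F                        T              F
F  T  T  F  |     T           T           F           T             T          T                F                        T              T
F  T  F  T  |     T           T           T           T             T          T                F                        T              T
F  T  F  F  |     T           T           F           F             T          T                F                        T              F
F  F  T  T  |     F           F           F           T             T          F                T                        F              F
F  F  T  F  |     T           T           T           F             F          F                F                        T              F
F  F  F  T  |     F           F           F           F             T          F                T                        F              F
F  F  F  F  |     T           T           T           T             F          F                F                        T              T
The formula is true on 7 of the 16 rows.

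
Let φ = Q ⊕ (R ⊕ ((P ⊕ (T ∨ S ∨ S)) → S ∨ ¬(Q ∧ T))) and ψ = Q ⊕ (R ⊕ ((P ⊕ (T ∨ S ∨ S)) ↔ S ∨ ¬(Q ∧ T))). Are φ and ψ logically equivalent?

P | Q | R | S | T || φ | ψ
T | T | T | T | T || T | F
T | T | T | T | F || T | F
T | T | T | F | T || T | T
T | T | T | F | F || T | T
T | T | F | T | T || F | T
T | T | F | T | F || F | T
T | T | F | F | T || F | F
T | T | F | F | F || F | F
T | F | T | T | T || F | T
T | F | T | T | F || F | T
T | F | T | F | T || F | T
T | F | T | F | F || F | F
T | F | F | T | T || T | F
T | F | F | T | F || T | F
T | F | F | F | T || T | F
T | F | F | F | F || T | T
F | T | T | T | T || T | T
F | T | T | T | F || T | T
F | T | T | F | T || F | F
F | T | T | F | F || T | F
F | T | F | T | T || F | F
F | T | F | T | F || F | F
F | T | F | F | T || T | T
F | T | F | F | F || F | T
F | F | T | T | T || F | F
F | F | T | T | F || F | F
F | F | T | F | T || F | F
F | F | T | F | F || F | T
F | F | F | T | T || T | T
F | F | F | T | F || T | T
F | F | F | F | T || T | T
F | F | F | F | F || T | F
The columns differ at P=T, Q=T, R=T, S=T, T=T (φ=T, ψ=F), so they are not equivalent.

not equivalent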